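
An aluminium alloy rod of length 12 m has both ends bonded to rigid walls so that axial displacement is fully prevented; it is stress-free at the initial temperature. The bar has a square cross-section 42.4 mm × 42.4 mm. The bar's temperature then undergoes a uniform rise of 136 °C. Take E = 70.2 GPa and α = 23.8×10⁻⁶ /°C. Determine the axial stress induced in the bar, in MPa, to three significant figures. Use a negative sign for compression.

Free thermal expansion αLΔT = 23.8e-6 · 12000 · 136 = 38.84 mm.
The walls impose strain ε = −(38.84)/12000 = -3.2368e-03; σ = Eε = 70200 · -3.2368e-03 = -227.2 MPa.

-227 MPa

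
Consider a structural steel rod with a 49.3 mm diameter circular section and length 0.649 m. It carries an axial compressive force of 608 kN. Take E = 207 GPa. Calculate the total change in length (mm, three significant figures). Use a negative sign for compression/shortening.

-0.999 mm

A = 1909 mm².
δ_mech = NL/(AE) = -608000·649/(1909·207000) = -0.9986 mm.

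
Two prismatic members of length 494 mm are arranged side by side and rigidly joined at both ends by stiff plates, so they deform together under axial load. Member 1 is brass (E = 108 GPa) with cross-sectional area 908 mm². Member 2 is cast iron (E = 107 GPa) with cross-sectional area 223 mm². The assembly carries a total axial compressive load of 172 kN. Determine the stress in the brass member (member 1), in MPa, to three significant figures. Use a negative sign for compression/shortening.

Equal strain + equilibrium ⇒ each member carries load in proportion to AE: A₁E₁ = 98060000 N, A₂E₂ = 23860000 N, ΣAE = 121900000 N.
σ₁ = P·E₁/ΣAE = -172000·108000/121900000 = -152.4 MPa.

-152 MPa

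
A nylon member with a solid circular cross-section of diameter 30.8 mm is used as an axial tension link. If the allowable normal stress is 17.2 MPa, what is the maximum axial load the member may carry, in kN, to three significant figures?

12.8 kN

A = 745.1 mm².
P_max = σ_allow · A = 17.2 · 745.1 = 12820 N = 12.82 kN.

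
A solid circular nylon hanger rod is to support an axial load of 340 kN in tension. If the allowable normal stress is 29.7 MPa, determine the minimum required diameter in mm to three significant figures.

Required area A ≥ P/σ_allow = 340000/29.7 = 11450 mm².
For a solid circular section, d ≥ √(4A/π) = 120.7 mm.

121 mm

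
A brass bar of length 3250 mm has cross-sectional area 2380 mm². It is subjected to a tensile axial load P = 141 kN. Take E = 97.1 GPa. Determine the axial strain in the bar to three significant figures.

6.10e-04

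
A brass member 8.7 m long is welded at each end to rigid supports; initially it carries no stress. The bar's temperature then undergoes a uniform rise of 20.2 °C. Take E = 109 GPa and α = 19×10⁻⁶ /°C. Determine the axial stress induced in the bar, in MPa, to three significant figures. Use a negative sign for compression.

-41.8 MPa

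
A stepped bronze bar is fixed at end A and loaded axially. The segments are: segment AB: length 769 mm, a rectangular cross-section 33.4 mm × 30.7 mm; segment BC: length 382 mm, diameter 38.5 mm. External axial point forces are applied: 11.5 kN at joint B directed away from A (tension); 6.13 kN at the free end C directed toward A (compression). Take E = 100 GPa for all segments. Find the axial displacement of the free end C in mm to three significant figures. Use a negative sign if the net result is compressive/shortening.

0.0202 mm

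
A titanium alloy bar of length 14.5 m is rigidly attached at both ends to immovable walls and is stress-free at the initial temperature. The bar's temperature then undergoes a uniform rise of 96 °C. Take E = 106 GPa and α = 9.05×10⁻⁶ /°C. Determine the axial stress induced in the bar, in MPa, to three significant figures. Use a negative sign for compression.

Free thermal expansion αLΔT = 9.05e-6 · 14500 · 96 = 12.6 mm.
The walls impose strain ε = −(12.6)/14500 = -8.6880e-04; σ = Eε = 106000 · -8.6880e-04 = -92.09 MPa.

-92.1 MPa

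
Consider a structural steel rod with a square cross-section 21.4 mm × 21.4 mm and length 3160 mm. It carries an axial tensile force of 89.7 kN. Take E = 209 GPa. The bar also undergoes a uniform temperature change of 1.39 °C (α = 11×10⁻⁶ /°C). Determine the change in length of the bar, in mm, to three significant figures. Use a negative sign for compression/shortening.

A = 458 mm².
δ_mech = NL/(AE) = 89700·3160/(458·209000) = 2.961 mm.
δ_thermal = αLΔT = 11e-6·3160·1.39 = 0.04832 mm.
δ = δ_mech + δ_thermal = 3.01 mm.

3.01 mm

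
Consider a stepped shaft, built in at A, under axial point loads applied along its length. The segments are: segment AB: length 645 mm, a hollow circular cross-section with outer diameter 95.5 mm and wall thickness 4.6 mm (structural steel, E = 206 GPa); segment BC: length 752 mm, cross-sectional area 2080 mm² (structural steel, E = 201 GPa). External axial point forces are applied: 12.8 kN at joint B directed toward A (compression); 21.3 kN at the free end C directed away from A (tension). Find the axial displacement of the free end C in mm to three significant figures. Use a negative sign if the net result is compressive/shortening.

Internal axial forces (sectioning from the free end, tension +): N_BC = 21.3 kN, N_AB = 8.5 kN.
A_AB = 1314 mm².
δ_AB = 8500·645/(1314·206000) = 0.02026 mm
δ_BC = 21300·752/(2080·201000) = 0.03831 mm
δ = Σδ_i = 0.05857 mm.

0.0586 mm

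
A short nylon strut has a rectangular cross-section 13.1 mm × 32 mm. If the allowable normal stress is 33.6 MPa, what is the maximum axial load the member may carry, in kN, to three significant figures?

14.1 kN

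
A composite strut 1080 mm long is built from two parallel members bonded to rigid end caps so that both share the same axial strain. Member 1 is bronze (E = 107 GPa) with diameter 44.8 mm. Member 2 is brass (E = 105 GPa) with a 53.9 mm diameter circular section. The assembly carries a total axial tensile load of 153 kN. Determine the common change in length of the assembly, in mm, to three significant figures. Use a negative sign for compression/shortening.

0.405 mm

A_1 = 1576 mm².
A_2 = 2282 mm².
Equal strain + equilibrium ⇒ each member carries load in proportion to AE: A₁E₁ = 168700000 N, A₂E₂ = 239600000 N, ΣAE = 408300000 N.
δ = PL/ΣAE = 153000·1080/408300000 = 0.4048 mm.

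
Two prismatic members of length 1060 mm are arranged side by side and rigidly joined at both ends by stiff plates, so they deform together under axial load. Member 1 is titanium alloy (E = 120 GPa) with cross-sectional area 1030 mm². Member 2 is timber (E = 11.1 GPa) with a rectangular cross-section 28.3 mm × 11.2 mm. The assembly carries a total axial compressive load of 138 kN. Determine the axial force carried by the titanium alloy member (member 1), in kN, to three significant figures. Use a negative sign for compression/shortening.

-134 kN

A_2 = 317 mm².
Equal strain + equilibrium ⇒ each member carries load in proportion to AE: A₁E₁ = 123600000 N, A₂E₂ = 3518000 N, ΣAE = 127100000 N.
F₁ = P·A₁E₁/ΣAE = -138000·123600000/127100000 = -134200 N.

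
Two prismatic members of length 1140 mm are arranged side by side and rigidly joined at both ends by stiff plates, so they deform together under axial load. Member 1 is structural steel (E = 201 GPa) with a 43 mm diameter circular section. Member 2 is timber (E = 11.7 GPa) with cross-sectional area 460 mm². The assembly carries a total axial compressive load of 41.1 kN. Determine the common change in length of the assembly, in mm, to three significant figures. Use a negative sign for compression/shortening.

-0.158 mm

A_1 = 1452 mm².
Equal strain + equilibrium ⇒ each member carries load in proportion to AE: A₁E₁ = 291900000 N, A₂E₂ = 5382000 N, ΣAE = 297300000 N.
δ = PL/ΣAE = -41100·1140/297300000 = -0.1576 mm.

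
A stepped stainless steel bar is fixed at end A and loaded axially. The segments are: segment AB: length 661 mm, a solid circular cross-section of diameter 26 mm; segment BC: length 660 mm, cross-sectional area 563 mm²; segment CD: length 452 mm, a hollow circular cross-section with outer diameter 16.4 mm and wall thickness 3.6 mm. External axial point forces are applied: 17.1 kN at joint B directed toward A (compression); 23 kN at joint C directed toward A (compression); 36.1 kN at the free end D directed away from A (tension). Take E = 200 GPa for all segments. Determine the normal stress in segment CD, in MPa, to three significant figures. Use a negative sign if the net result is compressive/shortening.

249 MPa

Internal axial forces (sectioning from the free end, tension +): N_CD = 36.1 kN, N_BC = 13.1 kN, N_AB = -4 kN.
A_CD = 144.8 mm².
σ_CD = N_CD/A_CD = 36100/144.8 = 249.4 MPa.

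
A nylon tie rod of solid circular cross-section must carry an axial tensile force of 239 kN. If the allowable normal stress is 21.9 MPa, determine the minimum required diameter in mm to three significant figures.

118 mm

Required area A ≥ P/σ_allow = 239000/21.9 = 10910 mm².
For a solid circular section, d ≥ √(4A/π) = 117.9 mm.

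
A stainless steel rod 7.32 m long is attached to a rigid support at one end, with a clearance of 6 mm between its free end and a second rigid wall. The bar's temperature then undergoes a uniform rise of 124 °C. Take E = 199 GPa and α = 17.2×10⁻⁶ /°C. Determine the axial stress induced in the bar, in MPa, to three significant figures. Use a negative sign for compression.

-261 MPa

Free thermal expansion αLΔT = 17.2e-6 · 7320 · 124 = 15.61 mm.
The walls engage after the gap closes; constrained expansion = 15.61 − 6 = 9.612 mm.
The walls impose strain ε = −(9.612)/7320 = -1.3131e-03; σ = Eε = 199000 · -1.3131e-03 = -261.3 MPa.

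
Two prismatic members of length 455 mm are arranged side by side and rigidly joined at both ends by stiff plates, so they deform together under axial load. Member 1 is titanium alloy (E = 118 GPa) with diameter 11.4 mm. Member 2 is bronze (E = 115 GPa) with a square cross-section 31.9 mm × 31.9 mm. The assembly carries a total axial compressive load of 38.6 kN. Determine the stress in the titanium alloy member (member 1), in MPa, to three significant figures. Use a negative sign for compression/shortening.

A_1 = 102.1 mm².
A_2 = 1018 mm².
Equal strain + equilibrium ⇒ each member carries load in proportion to AE: A₁E₁ = 12040000 N, A₂E₂ = 117000000 N, ΣAE = 129100000 N.
σ₁ = P·E₁/ΣAE = -38600·118000/129100000 = -35.29 MPa.

-35.3 MPa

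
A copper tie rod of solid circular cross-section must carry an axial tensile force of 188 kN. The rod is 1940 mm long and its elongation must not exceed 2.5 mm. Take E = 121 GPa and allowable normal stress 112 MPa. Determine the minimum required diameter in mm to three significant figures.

46.2 mm

Required area A ≥ P/σ_allow = 188000/112 = 1679 mm².
For a solid circular section, d ≥ √(4A/π) = 46.23 mm.
Elongation limit: A ≥ PL/(Eδ_allow) = 188000·1940/(121000·2.5) = 1206 mm² ⇒ d ≥ 39.18 mm.
The stress limit governs.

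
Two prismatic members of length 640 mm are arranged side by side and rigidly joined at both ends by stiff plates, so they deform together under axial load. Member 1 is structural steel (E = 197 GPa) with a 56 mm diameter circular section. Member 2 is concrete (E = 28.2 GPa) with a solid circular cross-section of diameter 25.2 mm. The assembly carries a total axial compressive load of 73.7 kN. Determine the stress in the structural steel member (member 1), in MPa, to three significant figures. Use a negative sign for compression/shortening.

A_1 = 2463 mm².
A_2 = 498.8 mm².
Equal strain + equilibrium ⇒ each member carries load in proportion to AE: A₁E₁ = 485200000 N, A₂E₂ = 14070000 N, ΣAE = 499300000 N.
σ₁ = P·E₁/ΣAE = -73700·197000/499300000 = -29.08 MPa.

-29.1 MPa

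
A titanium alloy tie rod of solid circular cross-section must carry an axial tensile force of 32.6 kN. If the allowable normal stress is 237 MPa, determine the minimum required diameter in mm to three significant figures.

13.2 mm

Required area A ≥ P/σ_allow = 32600/237 = 137.6 mm².
For a solid circular section, d ≥ √(4A/π) = 13.23 mm.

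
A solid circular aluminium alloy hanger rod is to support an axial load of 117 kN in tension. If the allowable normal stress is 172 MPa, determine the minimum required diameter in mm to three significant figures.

29.4 mm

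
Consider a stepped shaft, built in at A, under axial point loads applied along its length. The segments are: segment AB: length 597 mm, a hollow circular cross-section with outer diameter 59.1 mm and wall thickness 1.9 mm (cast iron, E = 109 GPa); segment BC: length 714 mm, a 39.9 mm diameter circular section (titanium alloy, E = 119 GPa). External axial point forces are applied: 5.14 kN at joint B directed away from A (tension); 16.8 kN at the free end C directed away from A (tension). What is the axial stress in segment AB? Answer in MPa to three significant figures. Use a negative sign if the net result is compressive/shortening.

64.3 MPa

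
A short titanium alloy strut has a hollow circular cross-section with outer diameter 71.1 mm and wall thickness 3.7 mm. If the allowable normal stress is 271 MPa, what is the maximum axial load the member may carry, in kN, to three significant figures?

212 kN

A = 783.5 mm².
P_max = σ_allow · A = 271 · 783.5 = 212300 N = 212.3 kN.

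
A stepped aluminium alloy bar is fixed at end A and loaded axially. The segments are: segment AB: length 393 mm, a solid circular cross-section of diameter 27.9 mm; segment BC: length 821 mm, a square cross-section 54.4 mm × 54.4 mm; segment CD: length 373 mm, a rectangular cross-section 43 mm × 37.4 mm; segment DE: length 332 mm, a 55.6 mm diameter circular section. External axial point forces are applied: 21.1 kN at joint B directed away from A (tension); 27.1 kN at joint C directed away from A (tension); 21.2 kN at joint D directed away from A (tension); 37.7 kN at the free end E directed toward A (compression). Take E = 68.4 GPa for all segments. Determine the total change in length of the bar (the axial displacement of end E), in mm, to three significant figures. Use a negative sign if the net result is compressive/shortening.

Internal axial forces (sectioning from the free end, tension +): N_DE = -37.7 kN, N_CD = -16.5 kN, N_BC = 10.6 kN, N_AB = 31.7 kN.
A_AB = 611.4 mm².
A_BC = 2959 mm².
A_CD = 1608 mm².
A_DE = 2428 mm².
δ_AB = 31700·393/(611.4·68400) = 0.2979 mm
δ_BC = 10600·821/(2959·68400) = 0.04299 mm
δ_CD = -16500·373/(1608·68400) = -0.05595 mm
δ_DE = -37700·332/(2428·68400) = -0.07537 mm
δ = Σδ_i = 0.2096 mm.

0.210 mm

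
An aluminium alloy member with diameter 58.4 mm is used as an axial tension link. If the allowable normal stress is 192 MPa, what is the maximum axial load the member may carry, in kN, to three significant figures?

A = 2679 mm².
P_max = σ_allow · A = 192 · 2679 = 514300 N = 514.3 kN.

514 kN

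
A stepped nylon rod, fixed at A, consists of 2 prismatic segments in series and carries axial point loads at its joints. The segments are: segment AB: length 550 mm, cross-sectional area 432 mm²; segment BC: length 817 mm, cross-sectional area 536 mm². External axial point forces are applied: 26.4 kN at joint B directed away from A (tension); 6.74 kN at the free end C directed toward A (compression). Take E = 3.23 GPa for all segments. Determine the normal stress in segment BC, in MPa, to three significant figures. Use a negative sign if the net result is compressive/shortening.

Internal axial forces (sectioning from the free end, tension +): N_BC = -6.74 kN, N_AB = 19.66 kN.
σ_BC = N_BC/A_BC = -6740/536 = -12.57 MPa.

-12.6 MPa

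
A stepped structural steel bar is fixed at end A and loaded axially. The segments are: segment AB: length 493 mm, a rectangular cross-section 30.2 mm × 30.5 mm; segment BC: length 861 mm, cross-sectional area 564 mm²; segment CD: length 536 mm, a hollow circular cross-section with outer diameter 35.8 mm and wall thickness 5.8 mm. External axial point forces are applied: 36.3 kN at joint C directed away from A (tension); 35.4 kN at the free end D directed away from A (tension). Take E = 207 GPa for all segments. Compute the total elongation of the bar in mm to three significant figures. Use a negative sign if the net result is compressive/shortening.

Internal axial forces (sectioning from the free end, tension +): N_CD = 35.4 kN, N_BC = 71.7 kN, N_AB = 71.7 kN.
A_AB = 921.1 mm².
A_CD = 546.6 mm².
δ_AB = 71700·493/(921.1·207000) = 0.1854 mm
δ_BC = 71700·861/(564·207000) = 0.5288 mm
δ_CD = 35400·536/(546.6·207000) = 0.1677 mm
δ = Σδ_i = 0.8819 mm.

0.882 mm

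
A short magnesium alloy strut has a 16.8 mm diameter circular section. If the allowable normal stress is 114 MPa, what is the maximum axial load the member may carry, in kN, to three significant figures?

A = 221.7 mm².
P_max = σ_allow · A = 114 · 221.7 = 25270 N = 25.27 kN.

25.3 kN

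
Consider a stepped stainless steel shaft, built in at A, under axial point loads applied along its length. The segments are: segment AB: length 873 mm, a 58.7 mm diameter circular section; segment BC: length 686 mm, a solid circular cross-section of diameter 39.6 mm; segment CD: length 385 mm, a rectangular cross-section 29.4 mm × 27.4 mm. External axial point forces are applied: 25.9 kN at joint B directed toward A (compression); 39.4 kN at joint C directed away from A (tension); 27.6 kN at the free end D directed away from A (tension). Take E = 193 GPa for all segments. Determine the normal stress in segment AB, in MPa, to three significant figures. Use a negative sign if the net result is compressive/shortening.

15.2 MPa

Internal axial forces (sectioning from the free end, tension +): N_CD = 27.6 kN, N_BC = 67 kN, N_AB = 41.1 kN.
A_AB = 2706 mm².
σ_AB = N_AB/A_AB = 41100/2706 = 15.19 MPa.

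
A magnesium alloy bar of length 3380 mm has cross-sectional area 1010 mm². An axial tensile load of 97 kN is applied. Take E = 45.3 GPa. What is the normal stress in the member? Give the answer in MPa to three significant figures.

96.0 MPa

σ = N/A = 97000/1010 = 96.04 MPa.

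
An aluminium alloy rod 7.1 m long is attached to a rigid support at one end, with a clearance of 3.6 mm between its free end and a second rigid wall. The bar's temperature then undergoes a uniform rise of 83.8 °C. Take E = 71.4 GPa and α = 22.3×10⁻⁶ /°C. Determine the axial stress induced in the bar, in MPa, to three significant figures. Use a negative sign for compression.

Free thermal expansion αLΔT = 22.3e-6 · 7100 · 83.8 = 13.27 mm.
The walls engage after the gap closes; constrained expansion = 13.27 − 3.6 = 9.668 mm.
The walls impose strain ε = −(9.668)/7100 = -1.3617e-03; σ = Eε = 71400 · -1.3617e-03 = -97.23 MPa.

-97.2 MPa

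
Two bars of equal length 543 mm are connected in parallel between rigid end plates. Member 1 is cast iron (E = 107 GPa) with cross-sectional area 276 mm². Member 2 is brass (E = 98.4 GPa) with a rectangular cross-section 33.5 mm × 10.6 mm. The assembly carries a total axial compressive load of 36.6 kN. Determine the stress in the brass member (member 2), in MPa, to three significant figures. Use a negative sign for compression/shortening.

A_2 = 355.1 mm².
Equal strain + equilibrium ⇒ each member carries load in proportion to AE: A₁E₁ = 29530000 N, A₂E₂ = 34940000 N, ΣAE = 64470000 N.
σ₂ = P·E₂/ΣAE = -36600·98400/64470000 = -55.86 MPa.

-55.9 MPa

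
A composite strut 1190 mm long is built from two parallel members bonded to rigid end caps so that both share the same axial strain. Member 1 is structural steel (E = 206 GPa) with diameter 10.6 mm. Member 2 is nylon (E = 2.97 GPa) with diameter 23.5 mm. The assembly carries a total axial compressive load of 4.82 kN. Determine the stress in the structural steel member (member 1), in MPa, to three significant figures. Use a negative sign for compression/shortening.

A_1 = 88.25 mm².
A_2 = 433.7 mm².
Equal strain + equilibrium ⇒ each member carries load in proportion to AE: A₁E₁ = 18180000 N, A₂E₂ = 1288000 N, ΣAE = 19470000 N.
σ₁ = P·E₁/ΣAE = -4820·206000/19470000 = -51 MPa.

-51.0 MPa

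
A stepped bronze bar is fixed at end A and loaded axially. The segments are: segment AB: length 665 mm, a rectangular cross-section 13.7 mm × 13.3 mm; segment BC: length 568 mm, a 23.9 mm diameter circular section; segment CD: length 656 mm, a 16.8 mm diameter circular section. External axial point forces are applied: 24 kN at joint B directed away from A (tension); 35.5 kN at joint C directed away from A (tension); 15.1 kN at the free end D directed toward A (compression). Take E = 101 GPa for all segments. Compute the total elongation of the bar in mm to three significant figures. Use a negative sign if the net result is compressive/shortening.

Internal axial forces (sectioning from the free end, tension +): N_CD = -15.1 kN, N_BC = 20.4 kN, N_AB = 44.4 kN.
A_AB = 182.2 mm².
A_BC = 448.6 mm².
A_CD = 221.7 mm².
δ_AB = 44400·665/(182.2·101000) = 1.604 mm
δ_BC = 20400·568/(448.6·101000) = 0.2557 mm
δ_CD = -15100·656/(221.7·101000) = -0.4424 mm
δ = Σδ_i = 1.418 mm.

1.42 mm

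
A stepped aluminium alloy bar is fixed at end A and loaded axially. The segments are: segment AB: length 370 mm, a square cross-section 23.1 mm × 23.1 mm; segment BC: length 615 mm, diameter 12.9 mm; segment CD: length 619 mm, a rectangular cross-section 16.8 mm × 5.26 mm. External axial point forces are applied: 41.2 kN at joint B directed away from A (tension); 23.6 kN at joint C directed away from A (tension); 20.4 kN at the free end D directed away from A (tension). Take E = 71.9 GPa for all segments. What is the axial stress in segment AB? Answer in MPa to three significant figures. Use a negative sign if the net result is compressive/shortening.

Internal axial forces (sectioning from the free end, tension +): N_CD = 20.4 kN, N_BC = 44 kN, N_AB = 85.2 kN.
A_AB = 533.6 mm².
σ_AB = N_AB/A_AB = 85200/533.6 = 159.7 MPa.

160 MPa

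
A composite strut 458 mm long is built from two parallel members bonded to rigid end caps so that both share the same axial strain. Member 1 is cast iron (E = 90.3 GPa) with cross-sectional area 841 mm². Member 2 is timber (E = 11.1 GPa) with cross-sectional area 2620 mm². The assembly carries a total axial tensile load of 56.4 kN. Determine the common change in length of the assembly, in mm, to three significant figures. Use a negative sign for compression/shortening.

0.246 mm

Equal strain + equilibrium ⇒ each member carries load in proportion to AE: A₁E₁ = 75940000 N, A₂E₂ = 29080000 N, ΣAE = 105000000 N.
δ = PL/ΣAE = 56400·458/105000000 = 0.246 mm.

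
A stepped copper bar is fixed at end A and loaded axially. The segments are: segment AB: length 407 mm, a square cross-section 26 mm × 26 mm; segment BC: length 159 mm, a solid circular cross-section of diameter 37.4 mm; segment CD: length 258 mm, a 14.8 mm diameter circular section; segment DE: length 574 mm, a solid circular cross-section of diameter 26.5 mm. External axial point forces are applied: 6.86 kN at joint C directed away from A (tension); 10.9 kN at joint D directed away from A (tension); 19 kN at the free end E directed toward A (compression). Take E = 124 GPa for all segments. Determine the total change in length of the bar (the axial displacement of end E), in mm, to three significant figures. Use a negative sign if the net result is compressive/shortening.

Internal axial forces (sectioning from the free end, tension +): N_DE = -19 kN, N_CD = -8.1 kN, N_BC = -1.24 kN, N_AB = -1.24 kN.
A_AB = 676 mm².
A_BC = 1099 mm².
A_CD = 172 mm².
A_DE = 551.5 mm².
δ_AB = -1240·407/(676·124000) = -0.006021 mm
δ_BC = -1240·159/(1099·124000) = -0.001447 mm
δ_CD = -8100·258/(172·124000) = -0.09796 mm
δ_DE = -19000·574/(551.5·124000) = -0.1595 mm
δ = Σδ_i = -0.2649 mm.

-0.265 mm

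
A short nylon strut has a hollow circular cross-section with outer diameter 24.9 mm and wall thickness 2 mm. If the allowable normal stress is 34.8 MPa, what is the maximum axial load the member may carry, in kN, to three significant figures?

A = 143.9 mm².
P_max = σ_allow · A = 34.8 · 143.9 = 5007 N = 5.007 kN.

5.01 kN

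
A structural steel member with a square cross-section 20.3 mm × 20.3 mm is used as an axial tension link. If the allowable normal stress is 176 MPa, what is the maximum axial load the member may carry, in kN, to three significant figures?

A = 412.1 mm².
P_max = σ_allow · A = 176 · 412.1 = 72530 N = 72.53 kN.

72.5 kN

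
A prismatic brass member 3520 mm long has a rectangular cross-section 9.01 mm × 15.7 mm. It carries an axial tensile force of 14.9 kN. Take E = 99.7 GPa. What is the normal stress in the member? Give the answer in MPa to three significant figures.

A = 141.5 mm².
σ = N/A = 14900/141.5 = 105.3 MPa.

105 MPa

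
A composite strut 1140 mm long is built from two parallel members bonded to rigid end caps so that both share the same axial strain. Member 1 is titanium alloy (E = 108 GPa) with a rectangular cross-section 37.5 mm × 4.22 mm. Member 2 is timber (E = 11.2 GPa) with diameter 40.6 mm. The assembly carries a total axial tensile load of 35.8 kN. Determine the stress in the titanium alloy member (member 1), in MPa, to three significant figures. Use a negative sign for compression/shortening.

A_1 = 158.2 mm².
A_2 = 1295 mm².
Equal strain + equilibrium ⇒ each member carries load in proportion to AE: A₁E₁ = 17090000 N, A₂E₂ = 14500000 N, ΣAE = 31590000 N.
σ₁ = P·E₁/ΣAE = 35800·108000/31590000 = 122.4 MPa.

122 MPa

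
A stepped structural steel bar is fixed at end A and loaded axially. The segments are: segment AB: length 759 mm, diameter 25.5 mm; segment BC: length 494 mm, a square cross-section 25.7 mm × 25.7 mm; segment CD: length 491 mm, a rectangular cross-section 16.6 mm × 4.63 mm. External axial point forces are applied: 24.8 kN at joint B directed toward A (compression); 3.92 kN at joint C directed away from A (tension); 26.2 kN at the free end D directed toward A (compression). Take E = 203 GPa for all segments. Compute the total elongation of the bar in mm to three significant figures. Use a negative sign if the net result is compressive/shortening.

Internal axial forces (sectioning from the free end, tension +): N_CD = -26.2 kN, N_BC = -22.28 kN, N_AB = -47.08 kN.
A_AB = 510.7 mm².
A_BC = 660.5 mm².
A_CD = 76.86 mm².
δ_AB = -47080·759/(510.7·203000) = -0.3447 mm
δ_BC = -22280·494/(660.5·203000) = -0.08209 mm
δ_CD = -26200·491/(76.86·203000) = -0.8245 mm
δ = Σδ_i = -1.251 mm.

-1.25 mm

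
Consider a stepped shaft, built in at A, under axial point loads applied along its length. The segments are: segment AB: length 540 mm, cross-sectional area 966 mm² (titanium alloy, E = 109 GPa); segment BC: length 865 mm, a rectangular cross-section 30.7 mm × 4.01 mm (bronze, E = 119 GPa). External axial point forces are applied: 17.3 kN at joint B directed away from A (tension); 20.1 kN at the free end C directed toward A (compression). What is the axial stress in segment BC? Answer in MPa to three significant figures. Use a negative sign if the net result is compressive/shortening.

Internal axial forces (sectioning from the free end, tension +): N_BC = -20.1 kN, N_AB = -2.8 kN.
A_BC = 123.1 mm².
σ_BC = N_BC/A_BC = -20100/123.1 = -163.3 MPa.

-163 MPa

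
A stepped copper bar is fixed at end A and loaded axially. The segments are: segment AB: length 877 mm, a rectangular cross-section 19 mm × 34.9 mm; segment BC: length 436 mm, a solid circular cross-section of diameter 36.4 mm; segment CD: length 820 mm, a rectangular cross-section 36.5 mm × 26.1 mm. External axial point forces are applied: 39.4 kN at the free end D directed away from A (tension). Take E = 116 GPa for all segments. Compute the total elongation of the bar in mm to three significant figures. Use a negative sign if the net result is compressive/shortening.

0.884 mm

Internal axial forces (sectioning from the free end, tension +): N_CD = 39.4 kN, N_BC = 39.4 kN, N_AB = 39.4 kN.
A_AB = 663.1 mm².
A_BC = 1041 mm².
A_CD = 952.7 mm².
δ_AB = 39400·877/(663.1·116000) = 0.4492 mm
δ_BC = 39400·436/(1041·116000) = 0.1423 mm
δ_CD = 39400·820/(952.7·116000) = 0.2924 mm
δ = Σδ_i = 0.8839 mm.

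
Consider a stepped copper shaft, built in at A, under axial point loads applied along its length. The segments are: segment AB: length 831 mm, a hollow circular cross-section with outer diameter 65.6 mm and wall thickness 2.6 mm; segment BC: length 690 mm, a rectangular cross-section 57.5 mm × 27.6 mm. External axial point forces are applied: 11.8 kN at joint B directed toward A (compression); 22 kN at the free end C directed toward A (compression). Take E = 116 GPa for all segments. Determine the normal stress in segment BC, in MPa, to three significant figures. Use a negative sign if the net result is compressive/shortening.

-13.9 MPa

Internal axial forces (sectioning from the free end, tension +): N_BC = -22 kN, N_AB = -33.8 kN.
A_BC = 1587 mm².
σ_BC = N_BC/A_BC = -22000/1587 = -13.86 MPa.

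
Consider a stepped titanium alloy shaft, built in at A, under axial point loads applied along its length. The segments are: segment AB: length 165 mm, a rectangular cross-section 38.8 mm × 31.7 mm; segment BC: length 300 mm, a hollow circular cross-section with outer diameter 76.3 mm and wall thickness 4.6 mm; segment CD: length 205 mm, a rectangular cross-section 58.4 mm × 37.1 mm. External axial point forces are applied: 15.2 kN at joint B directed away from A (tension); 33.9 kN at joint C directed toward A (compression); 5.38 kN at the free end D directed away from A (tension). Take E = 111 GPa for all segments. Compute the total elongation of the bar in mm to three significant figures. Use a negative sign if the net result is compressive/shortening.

-0.0859 mm

Internal axial forces (sectioning from the free end, tension +): N_CD = 5.38 kN, N_BC = -28.52 kN, N_AB = -13.32 kN.
A_AB = 1230 mm².
A_BC = 1036 mm².
A_CD = 2167 mm².
δ_AB = -13320·165/(1230·111000) = -0.0161 mm
δ_BC = -28520·300/(1036·111000) = -0.07439 mm
δ_CD = 5380·205/(2167·111000) = 0.004586 mm
δ = Σδ_i = -0.0859 mm.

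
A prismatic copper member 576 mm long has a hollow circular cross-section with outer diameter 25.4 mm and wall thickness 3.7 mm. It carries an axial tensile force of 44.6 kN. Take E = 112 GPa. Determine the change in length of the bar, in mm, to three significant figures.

A = 252.2 mm².
δ_mech = NL/(AE) = 44600·576/(252.2·112000) = 0.9093 mm.

0.909 mm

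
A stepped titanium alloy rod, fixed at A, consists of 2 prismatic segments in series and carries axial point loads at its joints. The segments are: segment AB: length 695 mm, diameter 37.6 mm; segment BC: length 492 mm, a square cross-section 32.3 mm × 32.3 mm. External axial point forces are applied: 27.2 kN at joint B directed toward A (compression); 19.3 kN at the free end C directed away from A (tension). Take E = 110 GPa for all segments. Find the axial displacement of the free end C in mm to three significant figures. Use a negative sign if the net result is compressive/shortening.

0.0378 mm

Internal axial forces (sectioning from the free end, tension +): N_BC = 19.3 kN, N_AB = -7.9 kN.
A_AB = 1110 mm².
A_BC = 1043 mm².
δ_AB = -7900·695/(1110·110000) = -0.04495 mm
δ_BC = 19300·492/(1043·110000) = 0.08274 mm
δ = Σδ_i = 0.03779 mm.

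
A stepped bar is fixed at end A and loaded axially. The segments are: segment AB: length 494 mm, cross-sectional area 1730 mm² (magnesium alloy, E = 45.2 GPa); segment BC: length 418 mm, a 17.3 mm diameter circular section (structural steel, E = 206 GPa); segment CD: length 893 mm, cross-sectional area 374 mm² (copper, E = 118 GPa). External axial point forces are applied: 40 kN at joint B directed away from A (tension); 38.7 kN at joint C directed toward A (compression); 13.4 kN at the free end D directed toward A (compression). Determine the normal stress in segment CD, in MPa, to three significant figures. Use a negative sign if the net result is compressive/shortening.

Internal axial forces (sectioning from the free end, tension +): N_CD = -13.4 kN, N_BC = -52.1 kN, N_AB = -12.1 kN.
σ_CD = N_CD/A_CD = -13400/374 = -35.83 MPa.

-35.8 MPa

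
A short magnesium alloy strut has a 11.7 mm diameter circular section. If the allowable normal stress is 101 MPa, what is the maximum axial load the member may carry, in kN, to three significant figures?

A = 107.5 mm².
P_max = σ_allow · A = 101 · 107.5 = 10860 N = 10.86 kN.

10.9 kN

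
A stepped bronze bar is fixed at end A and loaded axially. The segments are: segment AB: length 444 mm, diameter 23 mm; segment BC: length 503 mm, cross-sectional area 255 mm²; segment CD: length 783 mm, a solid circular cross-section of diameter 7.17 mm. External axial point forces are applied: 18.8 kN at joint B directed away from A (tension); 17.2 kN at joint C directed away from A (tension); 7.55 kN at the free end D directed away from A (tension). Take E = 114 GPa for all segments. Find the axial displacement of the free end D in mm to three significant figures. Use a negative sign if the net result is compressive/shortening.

2.12 mm

Internal axial forces (sectioning from the free end, tension +): N_CD = 7.55 kN, N_BC = 24.75 kN, N_AB = 43.55 kN.
A_AB = 415.5 mm².
A_CD = 40.38 mm².
δ_AB = 43550·444/(415.5·114000) = 0.4082 mm
δ_BC = 24750·503/(255·114000) = 0.4283 mm
δ_CD = 7550·783/(40.38·114000) = 1.284 mm
δ = Σδ_i = 2.121 mm.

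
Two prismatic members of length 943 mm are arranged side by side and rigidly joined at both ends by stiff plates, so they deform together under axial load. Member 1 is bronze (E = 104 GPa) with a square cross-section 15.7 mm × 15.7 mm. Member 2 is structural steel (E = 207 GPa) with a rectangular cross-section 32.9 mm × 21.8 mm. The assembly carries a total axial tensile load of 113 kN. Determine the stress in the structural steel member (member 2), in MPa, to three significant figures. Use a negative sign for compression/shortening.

A_1 = 246.5 mm².
A_2 = 717.2 mm².
Equal strain + equilibrium ⇒ each member carries load in proportion to AE: A₁E₁ = 25630000 N, A₂E₂ = 148500000 N, ΣAE = 174100000 N.
σ₂ = P·E₂/ΣAE = 113000·207000/174100000 = 134.4 MPa.

134 MPa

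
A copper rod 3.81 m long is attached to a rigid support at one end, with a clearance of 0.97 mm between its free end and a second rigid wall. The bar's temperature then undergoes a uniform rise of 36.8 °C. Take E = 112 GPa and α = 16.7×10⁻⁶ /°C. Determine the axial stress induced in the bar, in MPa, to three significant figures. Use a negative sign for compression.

-40.3 MPa

Free thermal expansion αLΔT = 16.7e-6 · 3810 · 36.8 = 2.341 mm.
The walls engage after the gap closes; constrained expansion = 2.341 − 0.97 = 1.371 mm.
The walls impose strain ε = −(1.371)/3810 = -3.5997e-04; σ = Eε = 112000 · -3.5997e-04 = -40.32 MPa.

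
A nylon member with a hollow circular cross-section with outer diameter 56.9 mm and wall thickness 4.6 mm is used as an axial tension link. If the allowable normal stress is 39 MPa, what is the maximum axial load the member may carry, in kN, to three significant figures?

A = 755.8 mm².
P_max = σ_allow · A = 39 · 755.8 = 29480 N = 29.48 kN.

29.5 kN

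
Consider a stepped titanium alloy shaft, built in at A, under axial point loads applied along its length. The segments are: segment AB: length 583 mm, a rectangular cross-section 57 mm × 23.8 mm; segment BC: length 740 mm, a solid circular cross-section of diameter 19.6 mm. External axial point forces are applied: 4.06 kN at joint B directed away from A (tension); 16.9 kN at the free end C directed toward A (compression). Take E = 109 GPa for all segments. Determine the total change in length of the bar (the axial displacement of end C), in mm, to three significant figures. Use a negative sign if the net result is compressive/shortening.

Internal axial forces (sectioning from the free end, tension +): N_BC = -16.9 kN, N_AB = -12.84 kN.
A_AB = 1357 mm².
A_BC = 301.7 mm².
δ_AB = -12840·583/(1357·109000) = -0.05062 mm
δ_BC = -16900·740/(301.7·109000) = -0.3803 mm
δ = Σδ_i = -0.4309 mm.

-0.431 mm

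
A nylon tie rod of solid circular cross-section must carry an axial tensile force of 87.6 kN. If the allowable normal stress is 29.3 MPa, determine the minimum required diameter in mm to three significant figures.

61.7 mm

Required area A ≥ P/σ_allow = 87600/29.3 = 2990 mm².
For a solid circular section, d ≥ √(4A/π) = 61.7 mm.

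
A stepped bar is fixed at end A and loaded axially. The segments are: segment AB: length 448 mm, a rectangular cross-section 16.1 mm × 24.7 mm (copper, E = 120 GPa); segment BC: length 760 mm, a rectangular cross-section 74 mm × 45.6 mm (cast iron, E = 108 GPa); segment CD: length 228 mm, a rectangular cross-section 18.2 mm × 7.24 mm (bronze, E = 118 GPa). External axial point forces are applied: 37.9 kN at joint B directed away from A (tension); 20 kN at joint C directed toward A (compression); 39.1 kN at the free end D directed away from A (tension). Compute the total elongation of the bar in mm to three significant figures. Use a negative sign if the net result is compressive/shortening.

1.15 mm

Internal axial forces (sectioning from the free end, tension +): N_CD = 39.1 kN, N_BC = 19.1 kN, N_AB = 57 kN.
A_AB = 397.7 mm².
A_BC = 3374 mm².
A_CD = 131.8 mm².
δ_AB = 57000·448/(397.7·120000) = 0.5351 mm
δ_BC = 19100·760/(3374·108000) = 0.03983 mm
δ_CD = 39100·228/(131.8·118000) = 0.5733 mm
δ = Σδ_i = 1.148 mm.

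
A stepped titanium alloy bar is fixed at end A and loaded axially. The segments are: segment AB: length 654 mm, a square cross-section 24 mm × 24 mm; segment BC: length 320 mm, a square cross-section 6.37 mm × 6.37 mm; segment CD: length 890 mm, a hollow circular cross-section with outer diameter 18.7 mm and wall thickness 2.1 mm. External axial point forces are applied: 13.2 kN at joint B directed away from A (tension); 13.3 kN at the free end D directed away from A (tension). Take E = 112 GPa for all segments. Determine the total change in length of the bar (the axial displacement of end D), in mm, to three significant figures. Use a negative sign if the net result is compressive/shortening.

2.17 mm

Internal axial forces (sectioning from the free end, tension +): N_CD = 13.3 kN, N_BC = 13.3 kN, N_AB = 26.5 kN.
A_AB = 576 mm².
A_BC = 40.58 mm².
A_CD = 109.5 mm².
δ_AB = 26500·654/(576·112000) = 0.2686 mm
δ_BC = 13300·320/(40.58·112000) = 0.9365 mm
δ_CD = 13300·890/(109.5·112000) = 0.965 mm
δ = Σδ_i = 2.17 mm.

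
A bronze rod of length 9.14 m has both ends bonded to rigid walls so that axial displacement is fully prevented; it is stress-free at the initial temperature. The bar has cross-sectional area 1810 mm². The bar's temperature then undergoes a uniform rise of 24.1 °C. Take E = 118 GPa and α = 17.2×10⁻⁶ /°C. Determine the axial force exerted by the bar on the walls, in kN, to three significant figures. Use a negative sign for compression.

Free thermal expansion αLΔT = 17.2e-6 · 9140 · 24.1 = 3.789 mm.
The walls impose strain ε = −(3.789)/9140 = -4.1452e-04; σ = Eε = 118000 · -4.1452e-04 = -48.91 MPa.
Wall reaction R = σ·A = -48.91·1810 = -88530 N = -88.53 kN.

-88.5 kN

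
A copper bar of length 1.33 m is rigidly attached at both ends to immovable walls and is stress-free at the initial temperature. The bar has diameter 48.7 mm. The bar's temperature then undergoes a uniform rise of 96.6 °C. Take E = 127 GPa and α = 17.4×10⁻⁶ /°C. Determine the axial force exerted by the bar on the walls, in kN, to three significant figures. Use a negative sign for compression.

Free thermal expansion αLΔT = 17.4e-6 · 1330 · 96.6 = 2.236 mm.
The walls impose strain ε = −(2.236)/1330 = -1.6808e-03; σ = Eε = 127000 · -1.6808e-03 = -213.5 MPa.
Wall reaction R = σ·A = -213.5·1863 = -397600 N = -397.6 kN.

-398 kN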